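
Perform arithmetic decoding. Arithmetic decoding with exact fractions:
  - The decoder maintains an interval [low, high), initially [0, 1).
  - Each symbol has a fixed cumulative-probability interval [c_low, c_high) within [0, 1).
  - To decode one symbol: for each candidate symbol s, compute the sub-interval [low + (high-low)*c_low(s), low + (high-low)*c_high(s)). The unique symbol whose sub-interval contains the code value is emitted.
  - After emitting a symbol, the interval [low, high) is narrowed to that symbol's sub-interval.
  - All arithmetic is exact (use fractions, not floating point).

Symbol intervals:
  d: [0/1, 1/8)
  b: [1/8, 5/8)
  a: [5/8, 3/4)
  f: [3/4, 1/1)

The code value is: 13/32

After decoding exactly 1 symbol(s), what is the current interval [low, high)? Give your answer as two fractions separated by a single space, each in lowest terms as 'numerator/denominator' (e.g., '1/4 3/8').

Answer: 1/8 5/8

Derivation:
Step 1: interval [0/1, 1/1), width = 1/1 - 0/1 = 1/1
  'd': [0/1 + 1/1*0/1, 0/1 + 1/1*1/8) = [0/1, 1/8)
  'b': [0/1 + 1/1*1/8, 0/1 + 1/1*5/8) = [1/8, 5/8) <- contains code 13/32
  'a': [0/1 + 1/1*5/8, 0/1 + 1/1*3/4) = [5/8, 3/4)
  'f': [0/1 + 1/1*3/4, 0/1 + 1/1*1/1) = [3/4, 1/1)
  emit 'b', narrow to [1/8, 5/8)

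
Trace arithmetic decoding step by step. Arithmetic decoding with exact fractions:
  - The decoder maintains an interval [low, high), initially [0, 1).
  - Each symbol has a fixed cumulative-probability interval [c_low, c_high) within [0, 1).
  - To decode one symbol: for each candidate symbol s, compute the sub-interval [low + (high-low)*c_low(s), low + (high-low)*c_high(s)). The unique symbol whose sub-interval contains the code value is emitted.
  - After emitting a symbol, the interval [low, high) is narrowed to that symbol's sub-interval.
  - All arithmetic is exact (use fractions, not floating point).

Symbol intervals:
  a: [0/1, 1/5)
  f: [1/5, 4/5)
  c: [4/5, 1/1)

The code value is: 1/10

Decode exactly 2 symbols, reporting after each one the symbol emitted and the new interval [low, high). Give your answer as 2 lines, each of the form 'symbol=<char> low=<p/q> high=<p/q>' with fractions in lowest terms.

Answer: symbol=a low=0/1 high=1/5
symbol=f low=1/25 high=4/25

Derivation:
Step 1: interval [0/1, 1/1), width = 1/1 - 0/1 = 1/1
  'a': [0/1 + 1/1*0/1, 0/1 + 1/1*1/5) = [0/1, 1/5) <- contains code 1/10
  'f': [0/1 + 1/1*1/5, 0/1 + 1/1*4/5) = [1/5, 4/5)
  'c': [0/1 + 1/1*4/5, 0/1 + 1/1*1/1) = [4/5, 1/1)
  emit 'a', narrow to [0/1, 1/5)
Step 2: interval [0/1, 1/5), width = 1/5 - 0/1 = 1/5
  'a': [0/1 + 1/5*0/1, 0/1 + 1/5*1/5) = [0/1, 1/25)
  'f': [0/1 + 1/5*1/5, 0/1 + 1/5*4/5) = [1/25, 4/25) <- contains code 1/10
  'c': [0/1 + 1/5*4/5, 0/1 + 1/5*1/1) = [4/25, 1/5)
  emit 'f', narrow to [1/25, 4/25)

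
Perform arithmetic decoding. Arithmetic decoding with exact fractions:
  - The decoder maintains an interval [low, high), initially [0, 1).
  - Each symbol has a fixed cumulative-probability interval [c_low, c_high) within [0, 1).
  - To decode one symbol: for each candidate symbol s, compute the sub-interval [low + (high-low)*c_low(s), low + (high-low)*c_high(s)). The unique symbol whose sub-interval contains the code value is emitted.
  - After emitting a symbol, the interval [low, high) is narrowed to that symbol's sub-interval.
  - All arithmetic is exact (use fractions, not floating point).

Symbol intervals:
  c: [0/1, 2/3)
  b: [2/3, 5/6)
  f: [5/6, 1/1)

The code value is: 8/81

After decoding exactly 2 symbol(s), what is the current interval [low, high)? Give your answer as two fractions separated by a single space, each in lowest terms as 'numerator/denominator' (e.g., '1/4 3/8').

Step 1: interval [0/1, 1/1), width = 1/1 - 0/1 = 1/1
  'c': [0/1 + 1/1*0/1, 0/1 + 1/1*2/3) = [0/1, 2/3) <- contains code 8/81
  'b': [0/1 + 1/1*2/3, 0/1 + 1/1*5/6) = [2/3, 5/6)
  'f': [0/1 + 1/1*5/6, 0/1 + 1/1*1/1) = [5/6, 1/1)
  emit 'c', narrow to [0/1, 2/3)
Step 2: interval [0/1, 2/3), width = 2/3 - 0/1 = 2/3
  'c': [0/1 + 2/3*0/1, 0/1 + 2/3*2/3) = [0/1, 4/9) <- contains code 8/81
  'b': [0/1 + 2/3*2/3, 0/1 + 2/3*5/6) = [4/9, 5/9)
  'f': [0/1 + 2/3*5/6, 0/1 + 2/3*1/1) = [5/9, 2/3)
  emit 'c', narrow to [0/1, 4/9)

Answer: 0/1 4/9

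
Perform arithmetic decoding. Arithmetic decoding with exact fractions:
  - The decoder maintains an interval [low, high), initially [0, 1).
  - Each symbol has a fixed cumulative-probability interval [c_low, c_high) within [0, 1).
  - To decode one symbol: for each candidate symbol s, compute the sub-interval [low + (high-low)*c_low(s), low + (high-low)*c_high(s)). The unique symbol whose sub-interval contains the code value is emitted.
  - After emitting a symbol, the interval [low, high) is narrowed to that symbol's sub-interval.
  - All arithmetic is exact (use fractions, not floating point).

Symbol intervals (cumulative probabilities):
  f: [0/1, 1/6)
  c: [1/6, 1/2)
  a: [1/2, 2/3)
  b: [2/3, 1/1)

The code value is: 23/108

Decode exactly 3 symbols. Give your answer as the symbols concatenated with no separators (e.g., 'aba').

Answer: cfb

Derivation:
Step 1: interval [0/1, 1/1), width = 1/1 - 0/1 = 1/1
  'f': [0/1 + 1/1*0/1, 0/1 + 1/1*1/6) = [0/1, 1/6)
  'c': [0/1 + 1/1*1/6, 0/1 + 1/1*1/2) = [1/6, 1/2) <- contains code 23/108
  'a': [0/1 + 1/1*1/2, 0/1 + 1/1*2/3) = [1/2, 2/3)
  'b': [0/1 + 1/1*2/3, 0/1 + 1/1*1/1) = [2/3, 1/1)
  emit 'c', narrow to [1/6, 1/2)
Step 2: interval [1/6, 1/2), width = 1/2 - 1/6 = 1/3
  'f': [1/6 + 1/3*0/1, 1/6 + 1/3*1/6) = [1/6, 2/9) <- contains code 23/108
  'c': [1/6 + 1/3*1/6, 1/6 + 1/3*1/2) = [2/9, 1/3)
  'a': [1/6 + 1/3*1/2, 1/6 + 1/3*2/3) = [1/3, 7/18)
  'b': [1/6 + 1/3*2/3, 1/6 + 1/3*1/1) = [7/18, 1/2)
  emit 'f', narrow to [1/6, 2/9)
Step 3: interval [1/6, 2/9), width = 2/9 - 1/6 = 1/18
  'f': [1/6 + 1/18*0/1, 1/6 + 1/18*1/6) = [1/6, 19/108)
  'c': [1/6 + 1/18*1/6, 1/6 + 1/18*1/2) = [19/108, 7/36)
  'a': [1/6 + 1/18*1/2, 1/6 + 1/18*2/3) = [7/36, 11/54)
  'b': [1/6 + 1/18*2/3, 1/6 + 1/18*1/1) = [11/54, 2/9) <- contains code 23/108
  emit 'b', narrow to [11/54, 2/9)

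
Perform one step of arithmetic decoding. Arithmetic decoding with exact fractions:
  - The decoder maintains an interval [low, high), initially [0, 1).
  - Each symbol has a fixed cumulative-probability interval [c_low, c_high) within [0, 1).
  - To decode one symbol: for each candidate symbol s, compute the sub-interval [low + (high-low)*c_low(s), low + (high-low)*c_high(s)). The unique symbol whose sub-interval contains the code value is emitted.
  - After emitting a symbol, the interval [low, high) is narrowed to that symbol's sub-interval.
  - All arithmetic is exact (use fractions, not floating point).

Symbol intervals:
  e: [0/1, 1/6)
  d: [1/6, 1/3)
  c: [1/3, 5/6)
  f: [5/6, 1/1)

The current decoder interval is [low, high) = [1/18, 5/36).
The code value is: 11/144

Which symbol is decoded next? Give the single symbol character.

Interval width = high − low = 5/36 − 1/18 = 1/12
Scaled code = (code − low) / width = (11/144 − 1/18) / 1/12 = 1/4
  e: [0/1, 1/6) 
  d: [1/6, 1/3) ← scaled code falls here ✓
  c: [1/3, 5/6) 
  f: [5/6, 1/1) 

Answer: d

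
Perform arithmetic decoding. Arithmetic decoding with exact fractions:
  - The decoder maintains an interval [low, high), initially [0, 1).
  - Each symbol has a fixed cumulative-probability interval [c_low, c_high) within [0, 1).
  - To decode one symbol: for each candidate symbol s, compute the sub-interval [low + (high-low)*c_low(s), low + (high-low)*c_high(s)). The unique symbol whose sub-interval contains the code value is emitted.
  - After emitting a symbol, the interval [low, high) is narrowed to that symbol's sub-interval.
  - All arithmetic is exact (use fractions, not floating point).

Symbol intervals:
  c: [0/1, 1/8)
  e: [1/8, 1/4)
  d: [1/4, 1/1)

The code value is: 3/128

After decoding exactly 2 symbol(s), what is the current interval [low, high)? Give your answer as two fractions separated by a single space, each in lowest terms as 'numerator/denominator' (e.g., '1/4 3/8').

Answer: 1/64 1/32

Derivation:
Step 1: interval [0/1, 1/1), width = 1/1 - 0/1 = 1/1
  'c': [0/1 + 1/1*0/1, 0/1 + 1/1*1/8) = [0/1, 1/8) <- contains code 3/128
  'e': [0/1 + 1/1*1/8, 0/1 + 1/1*1/4) = [1/8, 1/4)
  'd': [0/1 + 1/1*1/4, 0/1 + 1/1*1/1) = [1/4, 1/1)
  emit 'c', narrow to [0/1, 1/8)
Step 2: interval [0/1, 1/8), width = 1/8 - 0/1 = 1/8
  'c': [0/1 + 1/8*0/1, 0/1 + 1/8*1/8) = [0/1, 1/64)
  'e': [0/1 + 1/8*1/8, 0/1 + 1/8*1/4) = [1/64, 1/32) <- contains code 3/128
  'd': [0/1 + 1/8*1/4, 0/1 + 1/8*1/1) = [1/32, 1/8)
  emit 'e', narrow to [1/64, 1/32)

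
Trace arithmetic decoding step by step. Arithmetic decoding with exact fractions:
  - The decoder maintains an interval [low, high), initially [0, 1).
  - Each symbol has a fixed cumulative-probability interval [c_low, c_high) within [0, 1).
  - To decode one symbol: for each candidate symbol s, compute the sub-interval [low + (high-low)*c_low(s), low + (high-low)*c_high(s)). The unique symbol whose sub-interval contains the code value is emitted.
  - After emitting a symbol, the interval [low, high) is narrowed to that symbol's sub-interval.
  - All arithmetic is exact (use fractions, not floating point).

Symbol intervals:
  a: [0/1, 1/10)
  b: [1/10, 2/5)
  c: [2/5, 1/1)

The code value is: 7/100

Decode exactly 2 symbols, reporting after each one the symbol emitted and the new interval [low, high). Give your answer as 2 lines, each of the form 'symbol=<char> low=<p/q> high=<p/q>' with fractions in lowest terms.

Answer: symbol=a low=0/1 high=1/10
symbol=c low=1/25 high=1/10

Derivation:
Step 1: interval [0/1, 1/1), width = 1/1 - 0/1 = 1/1
  'a': [0/1 + 1/1*0/1, 0/1 + 1/1*1/10) = [0/1, 1/10) <- contains code 7/100
  'b': [0/1 + 1/1*1/10, 0/1 + 1/1*2/5) = [1/10, 2/5)
  'c': [0/1 + 1/1*2/5, 0/1 + 1/1*1/1) = [2/5, 1/1)
  emit 'a', narrow to [0/1, 1/10)
Step 2: interval [0/1, 1/10), width = 1/10 - 0/1 = 1/10
  'a': [0/1 + 1/10*0/1, 0/1 + 1/10*1/10) = [0/1, 1/100)
  'b': [0/1 + 1/10*1/10, 0/1 + 1/10*2/5) = [1/100, 1/25)
  'c': [0/1 + 1/10*2/5, 0/1 + 1/10*1/1) = [1/25, 1/10) <- contains code 7/100
  emit 'c', narrow to [1/25, 1/10)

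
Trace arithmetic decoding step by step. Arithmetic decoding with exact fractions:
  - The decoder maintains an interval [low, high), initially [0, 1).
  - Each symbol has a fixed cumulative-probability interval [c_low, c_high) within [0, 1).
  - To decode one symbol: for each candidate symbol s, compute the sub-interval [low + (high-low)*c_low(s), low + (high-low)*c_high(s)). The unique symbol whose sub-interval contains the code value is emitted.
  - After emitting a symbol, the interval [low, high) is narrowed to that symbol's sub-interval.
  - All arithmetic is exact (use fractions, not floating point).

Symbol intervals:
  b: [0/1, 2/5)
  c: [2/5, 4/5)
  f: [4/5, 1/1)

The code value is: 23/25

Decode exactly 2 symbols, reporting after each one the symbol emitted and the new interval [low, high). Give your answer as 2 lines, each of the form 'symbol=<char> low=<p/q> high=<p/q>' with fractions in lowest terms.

Answer: symbol=f low=4/5 high=1/1
symbol=c low=22/25 high=24/25

Derivation:
Step 1: interval [0/1, 1/1), width = 1/1 - 0/1 = 1/1
  'b': [0/1 + 1/1*0/1, 0/1 + 1/1*2/5) = [0/1, 2/5)
  'c': [0/1 + 1/1*2/5, 0/1 + 1/1*4/5) = [2/5, 4/5)
  'f': [0/1 + 1/1*4/5, 0/1 + 1/1*1/1) = [4/5, 1/1) <- contains code 23/25
  emit 'f', narrow to [4/5, 1/1)
Step 2: interval [4/5, 1/1), width = 1/1 - 4/5 = 1/5
  'b': [4/5 + 1/5*0/1, 4/5 + 1/5*2/5) = [4/5, 22/25)
  'c': [4/5 + 1/5*2/5, 4/5 + 1/5*4/5) = [22/25, 24/25) <- contains code 23/25
  'f': [4/5 + 1/5*4/5, 4/5 + 1/5*1/1) = [24/25, 1/1)
  emit 'c', narrow to [22/25, 24/25)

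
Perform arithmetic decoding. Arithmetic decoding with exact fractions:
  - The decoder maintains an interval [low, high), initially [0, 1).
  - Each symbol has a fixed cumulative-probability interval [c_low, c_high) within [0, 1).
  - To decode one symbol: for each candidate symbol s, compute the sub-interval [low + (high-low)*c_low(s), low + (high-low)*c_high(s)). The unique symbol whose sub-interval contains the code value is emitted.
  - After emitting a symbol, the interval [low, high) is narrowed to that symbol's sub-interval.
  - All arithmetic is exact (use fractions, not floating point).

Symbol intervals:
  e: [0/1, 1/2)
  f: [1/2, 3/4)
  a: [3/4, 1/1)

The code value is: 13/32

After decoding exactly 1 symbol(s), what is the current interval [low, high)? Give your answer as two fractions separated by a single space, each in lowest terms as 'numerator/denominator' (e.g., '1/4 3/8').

Step 1: interval [0/1, 1/1), width = 1/1 - 0/1 = 1/1
  'e': [0/1 + 1/1*0/1, 0/1 + 1/1*1/2) = [0/1, 1/2) <- contains code 13/32
  'f': [0/1 + 1/1*1/2, 0/1 + 1/1*3/4) = [1/2, 3/4)
  'a': [0/1 + 1/1*3/4, 0/1 + 1/1*1/1) = [3/4, 1/1)
  emit 'e', narrow to [0/1, 1/2)

Answer: 0/1 1/2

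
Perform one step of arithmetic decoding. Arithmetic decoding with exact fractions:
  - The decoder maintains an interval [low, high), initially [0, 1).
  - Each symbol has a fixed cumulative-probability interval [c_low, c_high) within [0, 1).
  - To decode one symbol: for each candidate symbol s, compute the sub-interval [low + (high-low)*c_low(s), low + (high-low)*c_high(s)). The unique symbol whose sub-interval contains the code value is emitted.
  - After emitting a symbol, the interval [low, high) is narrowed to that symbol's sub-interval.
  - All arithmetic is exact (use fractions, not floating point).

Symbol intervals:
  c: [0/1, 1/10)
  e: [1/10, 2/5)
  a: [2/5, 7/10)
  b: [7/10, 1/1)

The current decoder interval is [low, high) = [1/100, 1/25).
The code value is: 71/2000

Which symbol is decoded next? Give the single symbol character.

Answer: b

Derivation:
Interval width = high − low = 1/25 − 1/100 = 3/100
Scaled code = (code − low) / width = (71/2000 − 1/100) / 3/100 = 17/20
  c: [0/1, 1/10) 
  e: [1/10, 2/5) 
  a: [2/5, 7/10) 
  b: [7/10, 1/1) ← scaled code falls here ✓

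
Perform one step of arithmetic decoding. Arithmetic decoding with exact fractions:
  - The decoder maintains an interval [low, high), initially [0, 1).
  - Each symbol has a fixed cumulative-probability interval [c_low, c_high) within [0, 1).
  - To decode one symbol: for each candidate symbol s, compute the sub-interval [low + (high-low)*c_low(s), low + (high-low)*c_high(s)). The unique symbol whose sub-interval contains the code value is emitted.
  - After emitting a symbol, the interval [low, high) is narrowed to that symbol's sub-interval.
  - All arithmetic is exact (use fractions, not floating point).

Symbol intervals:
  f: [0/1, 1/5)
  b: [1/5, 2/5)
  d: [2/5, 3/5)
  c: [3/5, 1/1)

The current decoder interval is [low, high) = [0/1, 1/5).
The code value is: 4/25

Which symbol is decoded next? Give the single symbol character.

Answer: c

Derivation:
Interval width = high − low = 1/5 − 0/1 = 1/5
Scaled code = (code − low) / width = (4/25 − 0/1) / 1/5 = 4/5
  f: [0/1, 1/5) 
  b: [1/5, 2/5) 
  d: [2/5, 3/5) 
  c: [3/5, 1/1) ← scaled code falls here ✓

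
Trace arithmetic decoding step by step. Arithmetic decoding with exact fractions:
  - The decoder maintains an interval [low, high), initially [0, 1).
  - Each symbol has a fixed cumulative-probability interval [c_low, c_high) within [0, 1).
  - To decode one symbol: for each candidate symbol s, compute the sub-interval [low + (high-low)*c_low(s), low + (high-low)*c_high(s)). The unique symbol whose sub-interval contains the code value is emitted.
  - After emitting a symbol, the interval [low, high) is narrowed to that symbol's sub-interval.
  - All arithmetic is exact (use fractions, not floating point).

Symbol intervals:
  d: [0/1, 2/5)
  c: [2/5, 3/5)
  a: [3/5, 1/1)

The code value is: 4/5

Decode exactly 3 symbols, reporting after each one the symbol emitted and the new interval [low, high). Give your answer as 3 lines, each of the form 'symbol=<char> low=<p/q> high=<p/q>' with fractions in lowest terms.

Step 1: interval [0/1, 1/1), width = 1/1 - 0/1 = 1/1
  'd': [0/1 + 1/1*0/1, 0/1 + 1/1*2/5) = [0/1, 2/5)
  'c': [0/1 + 1/1*2/5, 0/1 + 1/1*3/5) = [2/5, 3/5)
  'a': [0/1 + 1/1*3/5, 0/1 + 1/1*1/1) = [3/5, 1/1) <- contains code 4/5
  emit 'a', narrow to [3/5, 1/1)
Step 2: interval [3/5, 1/1), width = 1/1 - 3/5 = 2/5
  'd': [3/5 + 2/5*0/1, 3/5 + 2/5*2/5) = [3/5, 19/25)
  'c': [3/5 + 2/5*2/5, 3/5 + 2/5*3/5) = [19/25, 21/25) <- contains code 4/5
  'a': [3/5 + 2/5*3/5, 3/5 + 2/5*1/1) = [21/25, 1/1)
  emit 'c', narrow to [19/25, 21/25)
Step 3: interval [19/25, 21/25), width = 21/25 - 19/25 = 2/25
  'd': [19/25 + 2/25*0/1, 19/25 + 2/25*2/5) = [19/25, 99/125)
  'c': [19/25 + 2/25*2/5, 19/25 + 2/25*3/5) = [99/125, 101/125) <- contains code 4/5
  'a': [19/25 + 2/25*3/5, 19/25 + 2/25*1/1) = [101/125, 21/25)
  emit 'c', narrow to [99/125, 101/125)

Answer: symbol=a low=3/5 high=1/1
symbol=c low=19/25 high=21/25
symbol=c low=99/125 high=101/125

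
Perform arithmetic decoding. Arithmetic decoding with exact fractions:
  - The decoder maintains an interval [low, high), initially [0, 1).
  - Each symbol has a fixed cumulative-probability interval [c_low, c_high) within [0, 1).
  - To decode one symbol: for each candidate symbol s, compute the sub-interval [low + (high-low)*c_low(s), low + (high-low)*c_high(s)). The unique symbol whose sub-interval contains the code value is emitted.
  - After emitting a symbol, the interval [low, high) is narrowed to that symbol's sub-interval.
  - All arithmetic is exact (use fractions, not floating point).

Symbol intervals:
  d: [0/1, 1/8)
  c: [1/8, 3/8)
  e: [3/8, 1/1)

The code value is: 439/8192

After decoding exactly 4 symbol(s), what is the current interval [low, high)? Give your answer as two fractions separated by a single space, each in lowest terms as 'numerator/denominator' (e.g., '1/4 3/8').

Answer: 207/4096 29/512

Derivation:
Step 1: interval [0/1, 1/1), width = 1/1 - 0/1 = 1/1
  'd': [0/1 + 1/1*0/1, 0/1 + 1/1*1/8) = [0/1, 1/8) <- contains code 439/8192
  'c': [0/1 + 1/1*1/8, 0/1 + 1/1*3/8) = [1/8, 3/8)
  'e': [0/1 + 1/1*3/8, 0/1 + 1/1*1/1) = [3/8, 1/1)
  emit 'd', narrow to [0/1, 1/8)
Step 2: interval [0/1, 1/8), width = 1/8 - 0/1 = 1/8
  'd': [0/1 + 1/8*0/1, 0/1 + 1/8*1/8) = [0/1, 1/64)
  'c': [0/1 + 1/8*1/8, 0/1 + 1/8*3/8) = [1/64, 3/64)
  'e': [0/1 + 1/8*3/8, 0/1 + 1/8*1/1) = [3/64, 1/8) <- contains code 439/8192
  emit 'e', narrow to [3/64, 1/8)
Step 3: interval [3/64, 1/8), width = 1/8 - 3/64 = 5/64
  'd': [3/64 + 5/64*0/1, 3/64 + 5/64*1/8) = [3/64, 29/512) <- contains code 439/8192
  'c': [3/64 + 5/64*1/8, 3/64 + 5/64*3/8) = [29/512, 39/512)
  'e': [3/64 + 5/64*3/8, 3/64 + 5/64*1/1) = [39/512, 1/8)
  emit 'd', narrow to [3/64, 29/512)
Step 4: interval [3/64, 29/512), width = 29/512 - 3/64 = 5/512
  'd': [3/64 + 5/512*0/1, 3/64 + 5/512*1/8) = [3/64, 197/4096)
  'c': [3/64 + 5/512*1/8, 3/64 + 5/512*3/8) = [197/4096, 207/4096)
  'e': [3/64 + 5/512*3/8, 3/64 + 5/512*1/1) = [207/4096, 29/512) <- contains code 439/8192
  emit 'e', narrow to [207/4096, 29/512)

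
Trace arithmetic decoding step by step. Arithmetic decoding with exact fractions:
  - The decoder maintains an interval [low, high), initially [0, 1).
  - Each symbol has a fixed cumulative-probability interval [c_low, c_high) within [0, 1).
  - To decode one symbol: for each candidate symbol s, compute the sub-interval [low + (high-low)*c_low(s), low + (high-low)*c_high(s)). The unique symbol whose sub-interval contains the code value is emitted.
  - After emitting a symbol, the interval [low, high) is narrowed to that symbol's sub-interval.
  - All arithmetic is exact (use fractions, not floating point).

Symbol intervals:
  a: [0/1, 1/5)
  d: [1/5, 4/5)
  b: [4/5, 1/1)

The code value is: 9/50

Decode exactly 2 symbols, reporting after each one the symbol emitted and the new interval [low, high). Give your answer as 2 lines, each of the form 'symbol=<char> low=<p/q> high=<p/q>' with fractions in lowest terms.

Step 1: interval [0/1, 1/1), width = 1/1 - 0/1 = 1/1
  'a': [0/1 + 1/1*0/1, 0/1 + 1/1*1/5) = [0/1, 1/5) <- contains code 9/50
  'd': [0/1 + 1/1*1/5, 0/1 + 1/1*4/5) = [1/5, 4/5)
  'b': [0/1 + 1/1*4/5, 0/1 + 1/1*1/1) = [4/5, 1/1)
  emit 'a', narrow to [0/1, 1/5)
Step 2: interval [0/1, 1/5), width = 1/5 - 0/1 = 1/5
  'a': [0/1 + 1/5*0/1, 0/1 + 1/5*1/5) = [0/1, 1/25)
  'd': [0/1 + 1/5*1/5, 0/1 + 1/5*4/5) = [1/25, 4/25)
  'b': [0/1 + 1/5*4/5, 0/1 + 1/5*1/1) = [4/25, 1/5) <- contains code 9/50
  emit 'b', narrow to [4/25, 1/5)

Answer: symbol=a low=0/1 high=1/5
symbol=b low=4/25 high=1/5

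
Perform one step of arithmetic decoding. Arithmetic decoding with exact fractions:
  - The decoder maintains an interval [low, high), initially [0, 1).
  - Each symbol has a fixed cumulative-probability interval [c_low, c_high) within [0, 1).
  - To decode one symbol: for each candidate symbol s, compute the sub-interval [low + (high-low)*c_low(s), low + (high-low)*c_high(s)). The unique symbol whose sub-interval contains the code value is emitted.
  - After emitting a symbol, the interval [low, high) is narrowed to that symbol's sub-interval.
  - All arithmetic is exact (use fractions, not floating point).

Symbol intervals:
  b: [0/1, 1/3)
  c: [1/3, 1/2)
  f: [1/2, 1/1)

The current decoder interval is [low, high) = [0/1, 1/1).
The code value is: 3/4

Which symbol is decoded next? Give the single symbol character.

Answer: f

Derivation:
Interval width = high − low = 1/1 − 0/1 = 1/1
Scaled code = (code − low) / width = (3/4 − 0/1) / 1/1 = 3/4
  b: [0/1, 1/3) 
  c: [1/3, 1/2) 
  f: [1/2, 1/1) ← scaled code falls here ✓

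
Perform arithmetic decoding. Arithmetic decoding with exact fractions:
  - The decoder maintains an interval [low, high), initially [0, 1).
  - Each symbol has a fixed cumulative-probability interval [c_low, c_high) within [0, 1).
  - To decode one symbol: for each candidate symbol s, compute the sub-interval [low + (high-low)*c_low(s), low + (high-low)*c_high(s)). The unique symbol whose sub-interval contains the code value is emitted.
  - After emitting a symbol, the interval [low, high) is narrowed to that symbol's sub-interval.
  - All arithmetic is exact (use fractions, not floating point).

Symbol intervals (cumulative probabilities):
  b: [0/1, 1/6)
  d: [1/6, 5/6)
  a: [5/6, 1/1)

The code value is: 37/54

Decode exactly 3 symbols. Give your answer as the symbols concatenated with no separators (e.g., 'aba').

Step 1: interval [0/1, 1/1), width = 1/1 - 0/1 = 1/1
  'b': [0/1 + 1/1*0/1, 0/1 + 1/1*1/6) = [0/1, 1/6)
  'd': [0/1 + 1/1*1/6, 0/1 + 1/1*5/6) = [1/6, 5/6) <- contains code 37/54
  'a': [0/1 + 1/1*5/6, 0/1 + 1/1*1/1) = [5/6, 1/1)
  emit 'd', narrow to [1/6, 5/6)
Step 2: interval [1/6, 5/6), width = 5/6 - 1/6 = 2/3
  'b': [1/6 + 2/3*0/1, 1/6 + 2/3*1/6) = [1/6, 5/18)
  'd': [1/6 + 2/3*1/6, 1/6 + 2/3*5/6) = [5/18, 13/18) <- contains code 37/54
  'a': [1/6 + 2/3*5/6, 1/6 + 2/3*1/1) = [13/18, 5/6)
  emit 'd', narrow to [5/18, 13/18)
Step 3: interval [5/18, 13/18), width = 13/18 - 5/18 = 4/9
  'b': [5/18 + 4/9*0/1, 5/18 + 4/9*1/6) = [5/18, 19/54)
  'd': [5/18 + 4/9*1/6, 5/18 + 4/9*5/6) = [19/54, 35/54)
  'a': [5/18 + 4/9*5/6, 5/18 + 4/9*1/1) = [35/54, 13/18) <- contains code 37/54
  emit 'a', narrow to [35/54, 13/18)

Answer: dda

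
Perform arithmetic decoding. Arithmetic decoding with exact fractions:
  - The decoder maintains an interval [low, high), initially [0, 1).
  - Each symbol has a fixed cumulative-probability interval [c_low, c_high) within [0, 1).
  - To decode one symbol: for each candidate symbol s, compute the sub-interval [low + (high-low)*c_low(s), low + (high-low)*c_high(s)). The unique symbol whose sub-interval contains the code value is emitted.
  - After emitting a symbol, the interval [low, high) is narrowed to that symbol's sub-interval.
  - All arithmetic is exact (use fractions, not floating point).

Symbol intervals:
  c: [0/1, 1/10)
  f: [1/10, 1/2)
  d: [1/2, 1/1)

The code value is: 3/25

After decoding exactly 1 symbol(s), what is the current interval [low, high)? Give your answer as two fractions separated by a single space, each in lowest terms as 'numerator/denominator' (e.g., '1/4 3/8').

Answer: 1/10 1/2

Derivation:
Step 1: interval [0/1, 1/1), width = 1/1 - 0/1 = 1/1
  'c': [0/1 + 1/1*0/1, 0/1 + 1/1*1/10) = [0/1, 1/10)
  'f': [0/1 + 1/1*1/10, 0/1 + 1/1*1/2) = [1/10, 1/2) <- contains code 3/25
  'd': [0/1 + 1/1*1/2, 0/1 + 1/1*1/1) = [1/2, 1/1)
  emit 'f', narrow to [1/10, 1/2)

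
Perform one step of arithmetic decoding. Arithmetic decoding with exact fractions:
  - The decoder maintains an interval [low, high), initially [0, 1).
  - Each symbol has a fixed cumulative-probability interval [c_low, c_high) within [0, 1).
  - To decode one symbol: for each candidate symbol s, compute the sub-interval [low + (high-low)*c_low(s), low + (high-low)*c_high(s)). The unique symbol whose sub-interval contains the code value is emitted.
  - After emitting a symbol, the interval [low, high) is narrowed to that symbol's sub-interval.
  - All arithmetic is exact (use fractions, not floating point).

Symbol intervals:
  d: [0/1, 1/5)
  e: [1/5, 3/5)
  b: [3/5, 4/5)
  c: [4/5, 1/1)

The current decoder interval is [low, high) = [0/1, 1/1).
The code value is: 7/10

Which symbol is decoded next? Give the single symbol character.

Interval width = high − low = 1/1 − 0/1 = 1/1
Scaled code = (code − low) / width = (7/10 − 0/1) / 1/1 = 7/10
  d: [0/1, 1/5) 
  e: [1/5, 3/5) 
  b: [3/5, 4/5) ← scaled code falls here ✓
  c: [4/5, 1/1) 

Answer: b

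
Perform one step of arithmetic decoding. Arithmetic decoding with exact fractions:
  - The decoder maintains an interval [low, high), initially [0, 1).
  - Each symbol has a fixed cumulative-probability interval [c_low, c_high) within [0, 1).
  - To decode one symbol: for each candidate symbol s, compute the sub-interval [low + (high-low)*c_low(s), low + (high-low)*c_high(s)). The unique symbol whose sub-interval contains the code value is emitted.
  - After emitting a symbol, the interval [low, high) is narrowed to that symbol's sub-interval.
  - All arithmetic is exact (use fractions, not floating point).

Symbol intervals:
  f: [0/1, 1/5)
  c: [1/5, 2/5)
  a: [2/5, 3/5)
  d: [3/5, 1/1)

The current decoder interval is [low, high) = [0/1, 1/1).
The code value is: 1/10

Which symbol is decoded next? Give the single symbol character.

Interval width = high − low = 1/1 − 0/1 = 1/1
Scaled code = (code − low) / width = (1/10 − 0/1) / 1/1 = 1/10
  f: [0/1, 1/5) ← scaled code falls here ✓
  c: [1/5, 2/5) 
  a: [2/5, 3/5) 
  d: [3/5, 1/1) 

Answer: f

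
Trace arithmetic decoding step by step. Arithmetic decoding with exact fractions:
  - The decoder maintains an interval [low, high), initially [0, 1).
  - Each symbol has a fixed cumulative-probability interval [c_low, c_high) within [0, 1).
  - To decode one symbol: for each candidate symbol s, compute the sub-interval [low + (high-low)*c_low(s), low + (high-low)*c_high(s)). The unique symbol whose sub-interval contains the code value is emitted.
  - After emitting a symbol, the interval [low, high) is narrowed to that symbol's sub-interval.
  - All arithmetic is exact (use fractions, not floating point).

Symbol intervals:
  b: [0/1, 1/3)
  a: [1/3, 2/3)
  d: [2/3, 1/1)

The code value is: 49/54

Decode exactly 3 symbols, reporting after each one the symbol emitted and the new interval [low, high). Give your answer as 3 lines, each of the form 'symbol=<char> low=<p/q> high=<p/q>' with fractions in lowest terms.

Answer: symbol=d low=2/3 high=1/1
symbol=d low=8/9 high=1/1
symbol=b low=8/9 high=25/27

Derivation:
Step 1: interval [0/1, 1/1), width = 1/1 - 0/1 = 1/1
  'b': [0/1 + 1/1*0/1, 0/1 + 1/1*1/3) = [0/1, 1/3)
  'a': [0/1 + 1/1*1/3, 0/1 + 1/1*2/3) = [1/3, 2/3)
  'd': [0/1 + 1/1*2/3, 0/1 + 1/1*1/1) = [2/3, 1/1) <- contains code 49/54
  emit 'd', narrow to [2/3, 1/1)
Step 2: interval [2/3, 1/1), width = 1/1 - 2/3 = 1/3
  'b': [2/3 + 1/3*0/1, 2/3 + 1/3*1/3) = [2/3, 7/9)
  'a': [2/3 + 1/3*1/3, 2/3 + 1/3*2/3) = [7/9, 8/9)
  'd': [2/3 + 1/3*2/3, 2/3 + 1/3*1/1) = [8/9, 1/1) <- contains code 49/54
  emit 'd', narrow to [8/9, 1/1)
Step 3: interval [8/9, 1/1), width = 1/1 - 8/9 = 1/9
  'b': [8/9 + 1/9*0/1, 8/9 + 1/9*1/3) = [8/9, 25/27) <- contains code 49/54
  'a': [8/9 + 1/9*1/3, 8/9 + 1/9*2/3) = [25/27, 26/27)
  'd': [8/9 + 1/9*2/3, 8/9 + 1/9*1/1) = [26/27, 1/1)
  emit 'b', narrow to [8/9, 25/27)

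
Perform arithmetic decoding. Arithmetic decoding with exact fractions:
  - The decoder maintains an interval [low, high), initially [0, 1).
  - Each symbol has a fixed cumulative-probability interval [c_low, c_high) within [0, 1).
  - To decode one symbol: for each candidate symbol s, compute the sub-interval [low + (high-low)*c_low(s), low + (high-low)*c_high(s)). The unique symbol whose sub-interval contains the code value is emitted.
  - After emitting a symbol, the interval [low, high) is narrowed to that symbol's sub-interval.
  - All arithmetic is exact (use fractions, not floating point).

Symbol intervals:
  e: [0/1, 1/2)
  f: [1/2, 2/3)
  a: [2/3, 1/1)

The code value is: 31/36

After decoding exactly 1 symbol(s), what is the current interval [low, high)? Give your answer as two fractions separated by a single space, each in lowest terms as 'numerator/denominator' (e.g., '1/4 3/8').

Answer: 2/3 1/1

Derivation:
Step 1: interval [0/1, 1/1), width = 1/1 - 0/1 = 1/1
  'e': [0/1 + 1/1*0/1, 0/1 + 1/1*1/2) = [0/1, 1/2)
  'f': [0/1 + 1/1*1/2, 0/1 + 1/1*2/3) = [1/2, 2/3)
  'a': [0/1 + 1/1*2/3, 0/1 + 1/1*1/1) = [2/3, 1/1) <- contains code 31/36
  emit 'a', narrow to [2/3, 1/1)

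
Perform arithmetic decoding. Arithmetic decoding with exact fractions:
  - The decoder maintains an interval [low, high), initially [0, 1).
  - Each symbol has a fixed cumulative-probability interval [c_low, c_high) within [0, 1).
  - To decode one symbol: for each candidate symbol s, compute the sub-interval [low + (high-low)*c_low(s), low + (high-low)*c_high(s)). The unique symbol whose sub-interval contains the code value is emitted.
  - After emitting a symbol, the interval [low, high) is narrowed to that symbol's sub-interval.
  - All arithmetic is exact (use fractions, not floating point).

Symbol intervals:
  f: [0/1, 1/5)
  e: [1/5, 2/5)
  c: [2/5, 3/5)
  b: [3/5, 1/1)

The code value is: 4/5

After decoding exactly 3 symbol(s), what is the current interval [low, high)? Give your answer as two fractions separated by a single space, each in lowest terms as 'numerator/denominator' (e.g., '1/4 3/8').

Step 1: interval [0/1, 1/1), width = 1/1 - 0/1 = 1/1
  'f': [0/1 + 1/1*0/1, 0/1 + 1/1*1/5) = [0/1, 1/5)
  'e': [0/1 + 1/1*1/5, 0/1 + 1/1*2/5) = [1/5, 2/5)
  'c': [0/1 + 1/1*2/5, 0/1 + 1/1*3/5) = [2/5, 3/5)
  'b': [0/1 + 1/1*3/5, 0/1 + 1/1*1/1) = [3/5, 1/1) <- contains code 4/5
  emit 'b', narrow to [3/5, 1/1)
Step 2: interval [3/5, 1/1), width = 1/1 - 3/5 = 2/5
  'f': [3/5 + 2/5*0/1, 3/5 + 2/5*1/5) = [3/5, 17/25)
  'e': [3/5 + 2/5*1/5, 3/5 + 2/5*2/5) = [17/25, 19/25)
  'c': [3/5 + 2/5*2/5, 3/5 + 2/5*3/5) = [19/25, 21/25) <- contains code 4/5
  'b': [3/5 + 2/5*3/5, 3/5 + 2/5*1/1) = [21/25, 1/1)
  emit 'c', narrow to [19/25, 21/25)
Step 3: interval [19/25, 21/25), width = 21/25 - 19/25 = 2/25
  'f': [19/25 + 2/25*0/1, 19/25 + 2/25*1/5) = [19/25, 97/125)
  'e': [19/25 + 2/25*1/5, 19/25 + 2/25*2/5) = [97/125, 99/125)
  'c': [19/25 + 2/25*2/5, 19/25 + 2/25*3/5) = [99/125, 101/125) <- contains code 4/5
  'b': [19/25 + 2/25*3/5, 19/25 + 2/25*1/1) = [101/125, 21/25)
  emit 'c', narrow to [99/125, 101/125)

Answer: 99/125 101/125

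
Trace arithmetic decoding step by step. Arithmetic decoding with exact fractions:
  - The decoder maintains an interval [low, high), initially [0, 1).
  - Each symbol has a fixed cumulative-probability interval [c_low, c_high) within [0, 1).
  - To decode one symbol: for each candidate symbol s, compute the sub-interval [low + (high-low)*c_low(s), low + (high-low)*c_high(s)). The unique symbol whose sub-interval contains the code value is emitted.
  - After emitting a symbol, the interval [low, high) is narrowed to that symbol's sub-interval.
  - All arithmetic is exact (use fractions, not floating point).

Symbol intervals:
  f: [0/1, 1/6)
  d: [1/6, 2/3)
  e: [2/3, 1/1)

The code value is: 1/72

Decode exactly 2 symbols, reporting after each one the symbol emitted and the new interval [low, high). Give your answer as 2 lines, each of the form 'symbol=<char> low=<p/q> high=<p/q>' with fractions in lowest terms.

Step 1: interval [0/1, 1/1), width = 1/1 - 0/1 = 1/1
  'f': [0/1 + 1/1*0/1, 0/1 + 1/1*1/6) = [0/1, 1/6) <- contains code 1/72
  'd': [0/1 + 1/1*1/6, 0/1 + 1/1*2/3) = [1/6, 2/3)
  'e': [0/1 + 1/1*2/3, 0/1 + 1/1*1/1) = [2/3, 1/1)
  emit 'f', narrow to [0/1, 1/6)
Step 2: interval [0/1, 1/6), width = 1/6 - 0/1 = 1/6
  'f': [0/1 + 1/6*0/1, 0/1 + 1/6*1/6) = [0/1, 1/36) <- contains code 1/72
  'd': [0/1 + 1/6*1/6, 0/1 + 1/6*2/3) = [1/36, 1/9)
  'e': [0/1 + 1/6*2/3, 0/1 + 1/6*1/1) = [1/9, 1/6)
  emit 'f', narrow to [0/1, 1/36)

Answer: symbol=f low=0/1 high=1/6
symbol=f low=0/1 high=1/36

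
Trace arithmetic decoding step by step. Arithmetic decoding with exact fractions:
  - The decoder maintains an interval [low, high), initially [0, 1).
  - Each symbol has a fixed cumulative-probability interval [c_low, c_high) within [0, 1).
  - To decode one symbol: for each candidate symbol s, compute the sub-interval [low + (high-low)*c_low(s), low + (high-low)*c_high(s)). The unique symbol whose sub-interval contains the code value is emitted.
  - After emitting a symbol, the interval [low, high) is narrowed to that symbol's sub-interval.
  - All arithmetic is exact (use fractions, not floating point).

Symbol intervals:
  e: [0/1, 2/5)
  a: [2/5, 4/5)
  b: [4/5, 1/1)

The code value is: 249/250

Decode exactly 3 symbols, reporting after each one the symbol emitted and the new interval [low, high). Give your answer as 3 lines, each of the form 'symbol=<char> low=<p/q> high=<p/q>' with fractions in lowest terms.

Step 1: interval [0/1, 1/1), width = 1/1 - 0/1 = 1/1
  'e': [0/1 + 1/1*0/1, 0/1 + 1/1*2/5) = [0/1, 2/5)
  'a': [0/1 + 1/1*2/5, 0/1 + 1/1*4/5) = [2/5, 4/5)
  'b': [0/1 + 1/1*4/5, 0/1 + 1/1*1/1) = [4/5, 1/1) <- contains code 249/250
  emit 'b', narrow to [4/5, 1/1)
Step 2: interval [4/5, 1/1), width = 1/1 - 4/5 = 1/5
  'e': [4/5 + 1/5*0/1, 4/5 + 1/5*2/5) = [4/5, 22/25)
  'a': [4/5 + 1/5*2/5, 4/5 + 1/5*4/5) = [22/25, 24/25)
  'b': [4/5 + 1/5*4/5, 4/5 + 1/5*1/1) = [24/25, 1/1) <- contains code 249/250
  emit 'b', narrow to [24/25, 1/1)
Step 3: interval [24/25, 1/1), width = 1/1 - 24/25 = 1/25
  'e': [24/25 + 1/25*0/1, 24/25 + 1/25*2/5) = [24/25, 122/125)
  'a': [24/25 + 1/25*2/5, 24/25 + 1/25*4/5) = [122/125, 124/125)
  'b': [24/25 + 1/25*4/5, 24/25 + 1/25*1/1) = [124/125, 1/1) <- contains code 249/250
  emit 'b', narrow to [124/125, 1/1)

Answer: symbol=b low=4/5 high=1/1
symbol=b low=24/25 high=1/1
symbol=b low=124/125 high=1/1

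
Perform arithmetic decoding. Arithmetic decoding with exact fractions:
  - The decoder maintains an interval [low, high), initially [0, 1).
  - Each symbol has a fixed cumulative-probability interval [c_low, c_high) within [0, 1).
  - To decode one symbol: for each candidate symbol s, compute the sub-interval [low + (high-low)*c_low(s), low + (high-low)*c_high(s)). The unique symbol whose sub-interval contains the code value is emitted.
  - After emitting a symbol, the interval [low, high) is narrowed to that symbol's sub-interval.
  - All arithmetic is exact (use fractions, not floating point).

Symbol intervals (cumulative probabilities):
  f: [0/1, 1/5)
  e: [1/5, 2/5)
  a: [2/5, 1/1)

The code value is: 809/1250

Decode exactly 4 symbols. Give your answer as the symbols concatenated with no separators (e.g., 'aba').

Answer: aaff

Derivation:
Step 1: interval [0/1, 1/1), width = 1/1 - 0/1 = 1/1
  'f': [0/1 + 1/1*0/1, 0/1 + 1/1*1/5) = [0/1, 1/5)
  'e': [0/1 + 1/1*1/5, 0/1 + 1/1*2/5) = [1/5, 2/5)
  'a': [0/1 + 1/1*2/5, 0/1 + 1/1*1/1) = [2/5, 1/1) <- contains code 809/1250
  emit 'a', narrow to [2/5, 1/1)
Step 2: interval [2/5, 1/1), width = 1/1 - 2/5 = 3/5
  'f': [2/5 + 3/5*0/1, 2/5 + 3/5*1/5) = [2/5, 13/25)
  'e': [2/5 + 3/5*1/5, 2/5 + 3/5*2/5) = [13/25, 16/25)
  'a': [2/5 + 3/5*2/5, 2/5 + 3/5*1/1) = [16/25, 1/1) <- contains code 809/1250
  emit 'a', narrow to [16/25, 1/1)
Step 3: interval [16/25, 1/1), width = 1/1 - 16/25 = 9/25
  'f': [16/25 + 9/25*0/1, 16/25 + 9/25*1/5) = [16/25, 89/125) <- contains code 809/1250
  'e': [16/25 + 9/25*1/5, 16/25 + 9/25*2/5) = [89/125, 98/125)
  'a': [16/25 + 9/25*2/5, 16/25 + 9/25*1/1) = [98/125, 1/1)
  emit 'f', narrow to [16/25, 89/125)
Step 4: interval [16/25, 89/125), width = 89/125 - 16/25 = 9/125
  'f': [16/25 + 9/125*0/1, 16/25 + 9/125*1/5) = [16/25, 409/625) <- contains code 809/1250
  'e': [16/25 + 9/125*1/5, 16/25 + 9/125*2/5) = [409/625, 418/625)
  'a': [16/25 + 9/125*2/5, 16/25 + 9/125*1/1) = [418/625, 89/125)
  emit 'f', narrow to [16/25, 409/625)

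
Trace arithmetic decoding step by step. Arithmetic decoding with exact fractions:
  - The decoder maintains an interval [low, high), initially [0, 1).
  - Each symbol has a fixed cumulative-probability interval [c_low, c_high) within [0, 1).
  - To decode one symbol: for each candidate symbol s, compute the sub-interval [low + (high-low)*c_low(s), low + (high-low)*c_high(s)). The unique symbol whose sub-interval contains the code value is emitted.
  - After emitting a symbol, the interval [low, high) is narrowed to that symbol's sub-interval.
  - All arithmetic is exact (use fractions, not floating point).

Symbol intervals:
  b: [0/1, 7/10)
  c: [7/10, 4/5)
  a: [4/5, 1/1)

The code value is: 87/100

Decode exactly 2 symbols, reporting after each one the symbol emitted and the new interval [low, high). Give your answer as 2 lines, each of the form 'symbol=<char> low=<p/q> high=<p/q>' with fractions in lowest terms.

Step 1: interval [0/1, 1/1), width = 1/1 - 0/1 = 1/1
  'b': [0/1 + 1/1*0/1, 0/1 + 1/1*7/10) = [0/1, 7/10)
  'c': [0/1 + 1/1*7/10, 0/1 + 1/1*4/5) = [7/10, 4/5)
  'a': [0/1 + 1/1*4/5, 0/1 + 1/1*1/1) = [4/5, 1/1) <- contains code 87/100
  emit 'a', narrow to [4/5, 1/1)
Step 2: interval [4/5, 1/1), width = 1/1 - 4/5 = 1/5
  'b': [4/5 + 1/5*0/1, 4/5 + 1/5*7/10) = [4/5, 47/50) <- contains code 87/100
  'c': [4/5 + 1/5*7/10, 4/5 + 1/5*4/5) = [47/50, 24/25)
  'a': [4/5 + 1/5*4/5, 4/5 + 1/5*1/1) = [24/25, 1/1)
  emit 'b', narrow to [4/5, 47/50)

Answer: symbol=a low=4/5 high=1/1
symbol=b low=4/5 high=47/50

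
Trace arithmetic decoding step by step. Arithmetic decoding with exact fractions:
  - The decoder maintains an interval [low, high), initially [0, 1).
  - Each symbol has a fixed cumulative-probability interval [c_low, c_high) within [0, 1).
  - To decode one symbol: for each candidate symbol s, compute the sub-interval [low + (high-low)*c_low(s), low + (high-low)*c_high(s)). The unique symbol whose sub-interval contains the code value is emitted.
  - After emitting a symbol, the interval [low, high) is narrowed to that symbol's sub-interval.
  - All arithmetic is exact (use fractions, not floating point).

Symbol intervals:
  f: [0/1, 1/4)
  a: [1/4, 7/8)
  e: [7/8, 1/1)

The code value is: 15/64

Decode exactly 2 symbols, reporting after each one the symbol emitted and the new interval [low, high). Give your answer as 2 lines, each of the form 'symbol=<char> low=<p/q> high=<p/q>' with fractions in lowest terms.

Answer: symbol=f low=0/1 high=1/4
symbol=e low=7/32 high=1/4

Derivation:
Step 1: interval [0/1, 1/1), width = 1/1 - 0/1 = 1/1
  'f': [0/1 + 1/1*0/1, 0/1 + 1/1*1/4) = [0/1, 1/4) <- contains code 15/64
  'a': [0/1 + 1/1*1/4, 0/1 + 1/1*7/8) = [1/4, 7/8)
  'e': [0/1 + 1/1*7/8, 0/1 + 1/1*1/1) = [7/8, 1/1)
  emit 'f', narrow to [0/1, 1/4)
Step 2: interval [0/1, 1/4), width = 1/4 - 0/1 = 1/4
  'f': [0/1 + 1/4*0/1, 0/1 + 1/4*1/4) = [0/1, 1/16)
  'a': [0/1 + 1/4*1/4, 0/1 + 1/4*7/8) = [1/16, 7/32)
  'e': [0/1 + 1/4*7/8, 0/1 + 1/4*1/1) = [7/32, 1/4) <- contains code 15/64
  emit 'e', narrow to [7/32, 1/4)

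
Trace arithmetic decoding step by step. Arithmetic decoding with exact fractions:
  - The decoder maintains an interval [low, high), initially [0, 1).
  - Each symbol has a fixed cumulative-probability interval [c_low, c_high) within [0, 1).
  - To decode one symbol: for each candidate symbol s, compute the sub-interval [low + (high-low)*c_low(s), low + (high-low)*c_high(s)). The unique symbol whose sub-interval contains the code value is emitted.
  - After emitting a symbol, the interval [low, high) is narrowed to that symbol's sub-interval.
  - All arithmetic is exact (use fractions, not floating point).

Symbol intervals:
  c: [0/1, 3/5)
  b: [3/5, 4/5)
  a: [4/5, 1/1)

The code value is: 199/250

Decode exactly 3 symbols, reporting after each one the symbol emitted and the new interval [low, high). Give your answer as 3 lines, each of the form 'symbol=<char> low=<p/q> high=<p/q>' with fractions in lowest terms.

Step 1: interval [0/1, 1/1), width = 1/1 - 0/1 = 1/1
  'c': [0/1 + 1/1*0/1, 0/1 + 1/1*3/5) = [0/1, 3/5)
  'b': [0/1 + 1/1*3/5, 0/1 + 1/1*4/5) = [3/5, 4/5) <- contains code 199/250
  'a': [0/1 + 1/1*4/5, 0/1 + 1/1*1/1) = [4/5, 1/1)
  emit 'b', narrow to [3/5, 4/5)
Step 2: interval [3/5, 4/5), width = 4/5 - 3/5 = 1/5
  'c': [3/5 + 1/5*0/1, 3/5 + 1/5*3/5) = [3/5, 18/25)
  'b': [3/5 + 1/5*3/5, 3/5 + 1/5*4/5) = [18/25, 19/25)
  'a': [3/5 + 1/5*4/5, 3/5 + 1/5*1/1) = [19/25, 4/5) <- contains code 199/250
  emit 'a', narrow to [19/25, 4/5)
Step 3: interval [19/25, 4/5), width = 4/5 - 19/25 = 1/25
  'c': [19/25 + 1/25*0/1, 19/25 + 1/25*3/5) = [19/25, 98/125)
  'b': [19/25 + 1/25*3/5, 19/25 + 1/25*4/5) = [98/125, 99/125)
  'a': [19/25 + 1/25*4/5, 19/25 + 1/25*1/1) = [99/125, 4/5) <- contains code 199/250
  emit 'a', narrow to [99/125, 4/5)

Answer: symbol=b low=3/5 high=4/5
symbol=a low=19/25 high=4/5
symbol=a low=99/125 high=4/5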